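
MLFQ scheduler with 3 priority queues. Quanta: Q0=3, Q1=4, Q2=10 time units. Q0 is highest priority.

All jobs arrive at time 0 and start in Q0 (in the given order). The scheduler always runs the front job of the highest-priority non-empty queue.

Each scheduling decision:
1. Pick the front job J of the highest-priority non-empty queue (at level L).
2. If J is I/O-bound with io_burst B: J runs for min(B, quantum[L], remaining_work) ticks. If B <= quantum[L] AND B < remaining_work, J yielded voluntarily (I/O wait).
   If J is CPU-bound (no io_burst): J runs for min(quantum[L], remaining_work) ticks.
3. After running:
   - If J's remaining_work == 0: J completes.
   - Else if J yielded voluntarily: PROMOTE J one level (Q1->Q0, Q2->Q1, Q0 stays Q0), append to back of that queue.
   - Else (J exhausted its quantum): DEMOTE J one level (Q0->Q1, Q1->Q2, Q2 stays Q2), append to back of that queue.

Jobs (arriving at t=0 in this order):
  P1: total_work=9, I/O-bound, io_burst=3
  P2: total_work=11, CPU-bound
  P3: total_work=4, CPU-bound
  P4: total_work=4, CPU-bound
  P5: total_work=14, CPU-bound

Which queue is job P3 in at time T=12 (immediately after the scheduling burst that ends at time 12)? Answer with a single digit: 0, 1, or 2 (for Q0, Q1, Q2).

Answer: 1

Derivation:
t=0-3: P1@Q0 runs 3, rem=6, I/O yield, promote→Q0. Q0=[P2,P3,P4,P5,P1] Q1=[] Q2=[]
t=3-6: P2@Q0 runs 3, rem=8, quantum used, demote→Q1. Q0=[P3,P4,P5,P1] Q1=[P2] Q2=[]
t=6-9: P3@Q0 runs 3, rem=1, quantum used, demote→Q1. Q0=[P4,P5,P1] Q1=[P2,P3] Q2=[]
t=9-12: P4@Q0 runs 3, rem=1, quantum used, demote→Q1. Q0=[P5,P1] Q1=[P2,P3,P4] Q2=[]
t=12-15: P5@Q0 runs 3, rem=11, quantum used, demote→Q1. Q0=[P1] Q1=[P2,P3,P4,P5] Q2=[]
t=15-18: P1@Q0 runs 3, rem=3, I/O yield, promote→Q0. Q0=[P1] Q1=[P2,P3,P4,P5] Q2=[]
t=18-21: P1@Q0 runs 3, rem=0, completes. Q0=[] Q1=[P2,P3,P4,P5] Q2=[]
t=21-25: P2@Q1 runs 4, rem=4, quantum used, demote→Q2. Q0=[] Q1=[P3,P4,P5] Q2=[P2]
t=25-26: P3@Q1 runs 1, rem=0, completes. Q0=[] Q1=[P4,P5] Q2=[P2]
t=26-27: P4@Q1 runs 1, rem=0, completes. Q0=[] Q1=[P5] Q2=[P2]
t=27-31: P5@Q1 runs 4, rem=7, quantum used, demote→Q2. Q0=[] Q1=[] Q2=[P2,P5]
t=31-35: P2@Q2 runs 4, rem=0, completes. Q0=[] Q1=[] Q2=[P5]
t=35-42: P5@Q2 runs 7, rem=0, completes. Q0=[] Q1=[] Q2=[]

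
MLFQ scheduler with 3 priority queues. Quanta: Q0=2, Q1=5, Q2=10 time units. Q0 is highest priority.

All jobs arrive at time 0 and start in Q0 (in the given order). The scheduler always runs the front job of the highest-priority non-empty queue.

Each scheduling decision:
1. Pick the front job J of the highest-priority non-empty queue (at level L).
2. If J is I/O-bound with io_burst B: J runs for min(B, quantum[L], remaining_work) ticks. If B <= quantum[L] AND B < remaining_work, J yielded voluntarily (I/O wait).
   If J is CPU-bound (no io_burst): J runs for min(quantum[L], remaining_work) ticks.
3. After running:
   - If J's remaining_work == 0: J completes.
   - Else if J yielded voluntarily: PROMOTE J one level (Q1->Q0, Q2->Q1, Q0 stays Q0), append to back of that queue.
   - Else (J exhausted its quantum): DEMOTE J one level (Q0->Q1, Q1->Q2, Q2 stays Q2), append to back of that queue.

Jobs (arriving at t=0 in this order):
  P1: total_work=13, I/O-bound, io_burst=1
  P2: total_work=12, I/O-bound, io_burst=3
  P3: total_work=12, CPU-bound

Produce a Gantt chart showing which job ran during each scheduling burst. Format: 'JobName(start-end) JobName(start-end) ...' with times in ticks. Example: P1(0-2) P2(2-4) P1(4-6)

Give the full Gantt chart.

t=0-1: P1@Q0 runs 1, rem=12, I/O yield, promote→Q0. Q0=[P2,P3,P1] Q1=[] Q2=[]
t=1-3: P2@Q0 runs 2, rem=10, quantum used, demote→Q1. Q0=[P3,P1] Q1=[P2] Q2=[]
t=3-5: P3@Q0 runs 2, rem=10, quantum used, demote→Q1. Q0=[P1] Q1=[P2,P3] Q2=[]
t=5-6: P1@Q0 runs 1, rem=11, I/O yield, promote→Q0. Q0=[P1] Q1=[P2,P3] Q2=[]
t=6-7: P1@Q0 runs 1, rem=10, I/O yield, promote→Q0. Q0=[P1] Q1=[P2,P3] Q2=[]
t=7-8: P1@Q0 runs 1, rem=9, I/O yield, promote→Q0. Q0=[P1] Q1=[P2,P3] Q2=[]
t=8-9: P1@Q0 runs 1, rem=8, I/O yield, promote→Q0. Q0=[P1] Q1=[P2,P3] Q2=[]
t=9-10: P1@Q0 runs 1, rem=7, I/O yield, promote→Q0. Q0=[P1] Q1=[P2,P3] Q2=[]
t=10-11: P1@Q0 runs 1, rem=6, I/O yield, promote→Q0. Q0=[P1] Q1=[P2,P3] Q2=[]
t=11-12: P1@Q0 runs 1, rem=5, I/O yield, promote→Q0. Q0=[P1] Q1=[P2,P3] Q2=[]
t=12-13: P1@Q0 runs 1, rem=4, I/O yield, promote→Q0. Q0=[P1] Q1=[P2,P3] Q2=[]
t=13-14: P1@Q0 runs 1, rem=3, I/O yield, promote→Q0. Q0=[P1] Q1=[P2,P3] Q2=[]
t=14-15: P1@Q0 runs 1, rem=2, I/O yield, promote→Q0. Q0=[P1] Q1=[P2,P3] Q2=[]
t=15-16: P1@Q0 runs 1, rem=1, I/O yield, promote→Q0. Q0=[P1] Q1=[P2,P3] Q2=[]
t=16-17: P1@Q0 runs 1, rem=0, completes. Q0=[] Q1=[P2,P3] Q2=[]
t=17-20: P2@Q1 runs 3, rem=7, I/O yield, promote→Q0. Q0=[P2] Q1=[P3] Q2=[]
t=20-22: P2@Q0 runs 2, rem=5, quantum used, demote→Q1. Q0=[] Q1=[P3,P2] Q2=[]
t=22-27: P3@Q1 runs 5, rem=5, quantum used, demote→Q2. Q0=[] Q1=[P2] Q2=[P3]
t=27-30: P2@Q1 runs 3, rem=2, I/O yield, promote→Q0. Q0=[P2] Q1=[] Q2=[P3]
t=30-32: P2@Q0 runs 2, rem=0, completes. Q0=[] Q1=[] Q2=[P3]
t=32-37: P3@Q2 runs 5, rem=0, completes. Q0=[] Q1=[] Q2=[]

Answer: P1(0-1) P2(1-3) P3(3-5) P1(5-6) P1(6-7) P1(7-8) P1(8-9) P1(9-10) P1(10-11) P1(11-12) P1(12-13) P1(13-14) P1(14-15) P1(15-16) P1(16-17) P2(17-20) P2(20-22) P3(22-27) P2(27-30) P2(30-32) P3(32-37)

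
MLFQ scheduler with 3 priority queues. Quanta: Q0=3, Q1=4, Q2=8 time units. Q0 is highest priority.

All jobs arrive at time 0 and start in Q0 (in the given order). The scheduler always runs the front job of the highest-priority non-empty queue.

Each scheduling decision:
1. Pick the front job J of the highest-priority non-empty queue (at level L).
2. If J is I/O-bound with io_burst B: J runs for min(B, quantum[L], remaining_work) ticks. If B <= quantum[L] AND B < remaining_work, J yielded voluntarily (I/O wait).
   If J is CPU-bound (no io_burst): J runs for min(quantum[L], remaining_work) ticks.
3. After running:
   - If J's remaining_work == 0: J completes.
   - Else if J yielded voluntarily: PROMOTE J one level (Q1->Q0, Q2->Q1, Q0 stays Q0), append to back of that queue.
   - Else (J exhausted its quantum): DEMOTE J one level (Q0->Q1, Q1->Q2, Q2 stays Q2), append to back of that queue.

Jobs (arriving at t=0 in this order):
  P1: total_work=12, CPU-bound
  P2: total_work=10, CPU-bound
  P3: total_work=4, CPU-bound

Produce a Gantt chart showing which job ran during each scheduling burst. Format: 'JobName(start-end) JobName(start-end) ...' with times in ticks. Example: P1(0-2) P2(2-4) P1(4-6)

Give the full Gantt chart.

t=0-3: P1@Q0 runs 3, rem=9, quantum used, demote→Q1. Q0=[P2,P3] Q1=[P1] Q2=[]
t=3-6: P2@Q0 runs 3, rem=7, quantum used, demote→Q1. Q0=[P3] Q1=[P1,P2] Q2=[]
t=6-9: P3@Q0 runs 3, rem=1, quantum used, demote→Q1. Q0=[] Q1=[P1,P2,P3] Q2=[]
t=9-13: P1@Q1 runs 4, rem=5, quantum used, demote→Q2. Q0=[] Q1=[P2,P3] Q2=[P1]
t=13-17: P2@Q1 runs 4, rem=3, quantum used, demote→Q2. Q0=[] Q1=[P3] Q2=[P1,P2]
t=17-18: P3@Q1 runs 1, rem=0, completes. Q0=[] Q1=[] Q2=[P1,P2]
t=18-23: P1@Q2 runs 5, rem=0, completes. Q0=[] Q1=[] Q2=[P2]
t=23-26: P2@Q2 runs 3, rem=0, completes. Q0=[] Q1=[] Q2=[]

Answer: P1(0-3) P2(3-6) P3(6-9) P1(9-13) P2(13-17) P3(17-18) P1(18-23) P2(23-26)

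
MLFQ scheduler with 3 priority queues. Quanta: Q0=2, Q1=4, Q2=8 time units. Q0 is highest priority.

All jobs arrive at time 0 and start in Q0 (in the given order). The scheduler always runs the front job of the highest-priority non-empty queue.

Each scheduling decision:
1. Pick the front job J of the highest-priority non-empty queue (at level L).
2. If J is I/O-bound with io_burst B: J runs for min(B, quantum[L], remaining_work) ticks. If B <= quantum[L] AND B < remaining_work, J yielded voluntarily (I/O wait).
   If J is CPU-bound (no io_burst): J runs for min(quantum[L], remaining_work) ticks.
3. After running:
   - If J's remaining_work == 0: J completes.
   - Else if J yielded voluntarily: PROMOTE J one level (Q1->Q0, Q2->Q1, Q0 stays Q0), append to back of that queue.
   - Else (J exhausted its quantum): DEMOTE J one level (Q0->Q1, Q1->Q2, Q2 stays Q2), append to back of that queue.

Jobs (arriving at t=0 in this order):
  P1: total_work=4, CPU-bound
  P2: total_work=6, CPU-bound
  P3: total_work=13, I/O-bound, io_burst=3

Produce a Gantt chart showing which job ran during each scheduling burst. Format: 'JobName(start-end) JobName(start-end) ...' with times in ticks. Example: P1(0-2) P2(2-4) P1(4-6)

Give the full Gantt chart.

Answer: P1(0-2) P2(2-4) P3(4-6) P1(6-8) P2(8-12) P3(12-15) P3(15-17) P3(17-20) P3(20-22) P3(22-23)

Derivation:
t=0-2: P1@Q0 runs 2, rem=2, quantum used, demote→Q1. Q0=[P2,P3] Q1=[P1] Q2=[]
t=2-4: P2@Q0 runs 2, rem=4, quantum used, demote→Q1. Q0=[P3] Q1=[P1,P2] Q2=[]
t=4-6: P3@Q0 runs 2, rem=11, quantum used, demote→Q1. Q0=[] Q1=[P1,P2,P3] Q2=[]
t=6-8: P1@Q1 runs 2, rem=0, completes. Q0=[] Q1=[P2,P3] Q2=[]
t=8-12: P2@Q1 runs 4, rem=0, completes. Q0=[] Q1=[P3] Q2=[]
t=12-15: P3@Q1 runs 3, rem=8, I/O yield, promote→Q0. Q0=[P3] Q1=[] Q2=[]
t=15-17: P3@Q0 runs 2, rem=6, quantum used, demote→Q1. Q0=[] Q1=[P3] Q2=[]
t=17-20: P3@Q1 runs 3, rem=3, I/O yield, promote→Q0. Q0=[P3] Q1=[] Q2=[]
t=20-22: P3@Q0 runs 2, rem=1, quantum used, demote→Q1. Q0=[] Q1=[P3] Q2=[]
t=22-23: P3@Q1 runs 1, rem=0, completes. Q0=[] Q1=[] Q2=[]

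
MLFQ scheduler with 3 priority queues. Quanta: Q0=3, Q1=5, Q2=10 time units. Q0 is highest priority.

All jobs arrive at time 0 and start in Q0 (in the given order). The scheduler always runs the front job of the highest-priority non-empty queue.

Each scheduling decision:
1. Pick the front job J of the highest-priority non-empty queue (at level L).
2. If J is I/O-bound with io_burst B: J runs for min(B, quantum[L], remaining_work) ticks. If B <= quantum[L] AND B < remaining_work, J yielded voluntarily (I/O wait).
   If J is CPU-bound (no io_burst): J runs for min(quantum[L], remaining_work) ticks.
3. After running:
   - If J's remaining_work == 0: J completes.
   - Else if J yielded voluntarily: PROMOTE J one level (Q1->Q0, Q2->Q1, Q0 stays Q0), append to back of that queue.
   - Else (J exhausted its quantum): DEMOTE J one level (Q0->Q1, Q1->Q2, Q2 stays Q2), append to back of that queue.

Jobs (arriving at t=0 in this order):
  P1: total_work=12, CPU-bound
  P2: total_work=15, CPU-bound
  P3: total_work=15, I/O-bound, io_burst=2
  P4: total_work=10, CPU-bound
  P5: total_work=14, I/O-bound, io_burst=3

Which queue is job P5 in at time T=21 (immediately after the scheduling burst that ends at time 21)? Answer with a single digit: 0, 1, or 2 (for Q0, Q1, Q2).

t=0-3: P1@Q0 runs 3, rem=9, quantum used, demote→Q1. Q0=[P2,P3,P4,P5] Q1=[P1] Q2=[]
t=3-6: P2@Q0 runs 3, rem=12, quantum used, demote→Q1. Q0=[P3,P4,P5] Q1=[P1,P2] Q2=[]
t=6-8: P3@Q0 runs 2, rem=13, I/O yield, promote→Q0. Q0=[P4,P5,P3] Q1=[P1,P2] Q2=[]
t=8-11: P4@Q0 runs 3, rem=7, quantum used, demote→Q1. Q0=[P5,P3] Q1=[P1,P2,P4] Q2=[]
t=11-14: P5@Q0 runs 3, rem=11, I/O yield, promote→Q0. Q0=[P3,P5] Q1=[P1,P2,P4] Q2=[]
t=14-16: P3@Q0 runs 2, rem=11, I/O yield, promote→Q0. Q0=[P5,P3] Q1=[P1,P2,P4] Q2=[]
t=16-19: P5@Q0 runs 3, rem=8, I/O yield, promote→Q0. Q0=[P3,P5] Q1=[P1,P2,P4] Q2=[]
t=19-21: P3@Q0 runs 2, rem=9, I/O yield, promote→Q0. Q0=[P5,P3] Q1=[P1,P2,P4] Q2=[]
t=21-24: P5@Q0 runs 3, rem=5, I/O yield, promote→Q0. Q0=[P3,P5] Q1=[P1,P2,P4] Q2=[]
t=24-26: P3@Q0 runs 2, rem=7, I/O yield, promote→Q0. Q0=[P5,P3] Q1=[P1,P2,P4] Q2=[]
t=26-29: P5@Q0 runs 3, rem=2, I/O yield, promote→Q0. Q0=[P3,P5] Q1=[P1,P2,P4] Q2=[]
t=29-31: P3@Q0 runs 2, rem=5, I/O yield, promote→Q0. Q0=[P5,P3] Q1=[P1,P2,P4] Q2=[]
t=31-33: P5@Q0 runs 2, rem=0, completes. Q0=[P3] Q1=[P1,P2,P4] Q2=[]
t=33-35: P3@Q0 runs 2, rem=3, I/O yield, promote→Q0. Q0=[P3] Q1=[P1,P2,P4] Q2=[]
t=35-37: P3@Q0 runs 2, rem=1, I/O yield, promote→Q0. Q0=[P3] Q1=[P1,P2,P4] Q2=[]
t=37-38: P3@Q0 runs 1, rem=0, completes. Q0=[] Q1=[P1,P2,P4] Q2=[]
t=38-43: P1@Q1 runs 5, rem=4, quantum used, demote→Q2. Q0=[] Q1=[P2,P4] Q2=[P1]
t=43-48: P2@Q1 runs 5, rem=7, quantum used, demote→Q2. Q0=[] Q1=[P4] Q2=[P1,P2]
t=48-53: P4@Q1 runs 5, rem=2, quantum used, demote→Q2. Q0=[] Q1=[] Q2=[P1,P2,P4]
t=53-57: P1@Q2 runs 4, rem=0, completes. Q0=[] Q1=[] Q2=[P2,P4]
t=57-64: P2@Q2 runs 7, rem=0, completes. Q0=[] Q1=[] Q2=[P4]
t=64-66: P4@Q2 runs 2, rem=0, completes. Q0=[] Q1=[] Q2=[]

Answer: 0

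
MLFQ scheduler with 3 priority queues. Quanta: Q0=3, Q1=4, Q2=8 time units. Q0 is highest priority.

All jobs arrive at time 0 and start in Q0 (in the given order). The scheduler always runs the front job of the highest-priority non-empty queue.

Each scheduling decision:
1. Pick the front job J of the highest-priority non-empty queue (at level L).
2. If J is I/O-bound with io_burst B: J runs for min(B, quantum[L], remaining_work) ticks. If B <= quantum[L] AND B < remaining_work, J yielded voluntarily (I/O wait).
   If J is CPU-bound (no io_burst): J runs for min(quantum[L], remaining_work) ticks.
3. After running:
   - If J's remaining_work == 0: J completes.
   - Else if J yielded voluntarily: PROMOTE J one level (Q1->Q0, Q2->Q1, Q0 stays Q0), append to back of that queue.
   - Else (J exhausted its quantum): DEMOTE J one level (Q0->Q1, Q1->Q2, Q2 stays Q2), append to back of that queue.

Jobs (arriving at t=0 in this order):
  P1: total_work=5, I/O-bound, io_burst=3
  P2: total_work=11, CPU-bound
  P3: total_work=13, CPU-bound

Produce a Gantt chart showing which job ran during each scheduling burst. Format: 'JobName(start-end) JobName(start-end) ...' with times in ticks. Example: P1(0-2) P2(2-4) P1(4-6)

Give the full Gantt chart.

Answer: P1(0-3) P2(3-6) P3(6-9) P1(9-11) P2(11-15) P3(15-19) P2(19-23) P3(23-29)

Derivation:
t=0-3: P1@Q0 runs 3, rem=2, I/O yield, promote→Q0. Q0=[P2,P3,P1] Q1=[] Q2=[]
t=3-6: P2@Q0 runs 3, rem=8, quantum used, demote→Q1. Q0=[P3,P1] Q1=[P2] Q2=[]
t=6-9: P3@Q0 runs 3, rem=10, quantum used, demote→Q1. Q0=[P1] Q1=[P2,P3] Q2=[]
t=9-11: P1@Q0 runs 2, rem=0, completes. Q0=[] Q1=[P2,P3] Q2=[]
t=11-15: P2@Q1 runs 4, rem=4, quantum used, demote→Q2. Q0=[] Q1=[P3] Q2=[P2]
t=15-19: P3@Q1 runs 4, rem=6, quantum used, demote→Q2. Q0=[] Q1=[] Q2=[P2,P3]
t=19-23: P2@Q2 runs 4, rem=0, completes. Q0=[] Q1=[] Q2=[P3]
t=23-29: P3@Q2 runs 6, rem=0, completes. Q0=[] Q1=[] Q2=[]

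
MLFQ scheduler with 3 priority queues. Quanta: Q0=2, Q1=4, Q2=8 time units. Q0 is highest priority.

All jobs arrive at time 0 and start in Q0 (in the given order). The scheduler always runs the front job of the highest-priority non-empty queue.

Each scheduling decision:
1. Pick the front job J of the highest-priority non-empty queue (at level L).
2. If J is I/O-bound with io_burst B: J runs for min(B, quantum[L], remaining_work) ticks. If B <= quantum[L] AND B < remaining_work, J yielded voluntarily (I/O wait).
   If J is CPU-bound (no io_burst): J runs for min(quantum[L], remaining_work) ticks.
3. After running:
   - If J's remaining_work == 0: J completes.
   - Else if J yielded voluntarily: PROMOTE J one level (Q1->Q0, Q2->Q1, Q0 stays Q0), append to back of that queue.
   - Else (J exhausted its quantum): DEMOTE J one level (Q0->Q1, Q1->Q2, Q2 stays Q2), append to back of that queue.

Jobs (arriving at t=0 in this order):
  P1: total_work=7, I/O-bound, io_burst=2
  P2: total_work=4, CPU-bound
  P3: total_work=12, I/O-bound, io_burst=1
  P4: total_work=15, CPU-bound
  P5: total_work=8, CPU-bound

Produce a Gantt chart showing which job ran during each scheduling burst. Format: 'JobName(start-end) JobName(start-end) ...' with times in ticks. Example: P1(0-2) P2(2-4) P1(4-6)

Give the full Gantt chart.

Answer: P1(0-2) P2(2-4) P3(4-5) P4(5-7) P5(7-9) P1(9-11) P3(11-12) P1(12-14) P3(14-15) P1(15-16) P3(16-17) P3(17-18) P3(18-19) P3(19-20) P3(20-21) P3(21-22) P3(22-23) P3(23-24) P3(24-25) P2(25-27) P4(27-31) P5(31-35) P4(35-43) P5(43-45) P4(45-46)

Derivation:
t=0-2: P1@Q0 runs 2, rem=5, I/O yield, promote→Q0. Q0=[P2,P3,P4,P5,P1] Q1=[] Q2=[]
t=2-4: P2@Q0 runs 2, rem=2, quantum used, demote→Q1. Q0=[P3,P4,P5,P1] Q1=[P2] Q2=[]
t=4-5: P3@Q0 runs 1, rem=11, I/O yield, promote→Q0. Q0=[P4,P5,P1,P3] Q1=[P2] Q2=[]
t=5-7: P4@Q0 runs 2, rem=13, quantum used, demote→Q1. Q0=[P5,P1,P3] Q1=[P2,P4] Q2=[]
t=7-9: P5@Q0 runs 2, rem=6, quantum used, demote→Q1. Q0=[P1,P3] Q1=[P2,P4,P5] Q2=[]
t=9-11: P1@Q0 runs 2, rem=3, I/O yield, promote→Q0. Q0=[P3,P1] Q1=[P2,P4,P5] Q2=[]
t=11-12: P3@Q0 runs 1, rem=10, I/O yield, promote→Q0. Q0=[P1,P3] Q1=[P2,P4,P5] Q2=[]
t=12-14: P1@Q0 runs 2, rem=1, I/O yield, promote→Q0. Q0=[P3,P1] Q1=[P2,P4,P5] Q2=[]
t=14-15: P3@Q0 runs 1, rem=9, I/O yield, promote→Q0. Q0=[P1,P3] Q1=[P2,P4,P5] Q2=[]
t=15-16: P1@Q0 runs 1, rem=0, completes. Q0=[P3] Q1=[P2,P4,P5] Q2=[]
t=16-17: P3@Q0 runs 1, rem=8, I/O yield, promote→Q0. Q0=[P3] Q1=[P2,P4,P5] Q2=[]
t=17-18: P3@Q0 runs 1, rem=7, I/O yield, promote→Q0. Q0=[P3] Q1=[P2,P4,P5] Q2=[]
t=18-19: P3@Q0 runs 1, rem=6, I/O yield, promote→Q0. Q0=[P3] Q1=[P2,P4,P5] Q2=[]
t=19-20: P3@Q0 runs 1, rem=5, I/O yield, promote→Q0. Q0=[P3] Q1=[P2,P4,P5] Q2=[]
t=20-21: P3@Q0 runs 1, rem=4, I/O yield, promote→Q0. Q0=[P3] Q1=[P2,P4,P5] Q2=[]
t=21-22: P3@Q0 runs 1, rem=3, I/O yield, promote→Q0. Q0=[P3] Q1=[P2,P4,P5] Q2=[]
t=22-23: P3@Q0 runs 1, rem=2, I/O yield, promote→Q0. Q0=[P3] Q1=[P2,P4,P5] Q2=[]
t=23-24: P3@Q0 runs 1, rem=1, I/O yield, promote→Q0. Q0=[P3] Q1=[P2,P4,P5] Q2=[]
t=24-25: P3@Q0 runs 1, rem=0, completes. Q0=[] Q1=[P2,P4,P5] Q2=[]
t=25-27: P2@Q1 runs 2, rem=0, completes. Q0=[] Q1=[P4,P5] Q2=[]
t=27-31: P4@Q1 runs 4, rem=9, quantum used, demote→Q2. Q0=[] Q1=[P5] Q2=[P4]
t=31-35: P5@Q1 runs 4, rem=2, quantum used, demote→Q2. Q0=[] Q1=[] Q2=[P4,P5]
t=35-43: P4@Q2 runs 8, rem=1, quantum used, demote→Q2. Q0=[] Q1=[] Q2=[P5,P4]
t=43-45: P5@Q2 runs 2, rem=0, completes. Q0=[] Q1=[] Q2=[P4]
t=45-46: P4@Q2 runs 1, rem=0, completes. Q0=[] Q1=[] Q2=[]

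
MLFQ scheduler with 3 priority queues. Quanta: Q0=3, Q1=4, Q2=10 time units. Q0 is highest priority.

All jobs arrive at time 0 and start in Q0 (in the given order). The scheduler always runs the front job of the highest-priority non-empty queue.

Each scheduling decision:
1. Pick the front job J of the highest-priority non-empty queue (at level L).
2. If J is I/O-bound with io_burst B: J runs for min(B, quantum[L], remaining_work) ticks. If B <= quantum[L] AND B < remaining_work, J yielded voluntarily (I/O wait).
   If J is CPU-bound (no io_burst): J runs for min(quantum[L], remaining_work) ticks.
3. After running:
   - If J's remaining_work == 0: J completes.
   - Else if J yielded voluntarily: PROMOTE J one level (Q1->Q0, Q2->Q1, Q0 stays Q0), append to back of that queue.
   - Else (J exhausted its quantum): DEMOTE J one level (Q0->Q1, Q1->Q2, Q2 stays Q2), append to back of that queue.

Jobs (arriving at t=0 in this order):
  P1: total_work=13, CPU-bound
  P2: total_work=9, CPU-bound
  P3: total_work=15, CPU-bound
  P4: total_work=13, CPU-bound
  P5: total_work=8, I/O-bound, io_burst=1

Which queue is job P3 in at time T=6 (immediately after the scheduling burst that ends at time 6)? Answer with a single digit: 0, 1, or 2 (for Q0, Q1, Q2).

t=0-3: P1@Q0 runs 3, rem=10, quantum used, demote→Q1. Q0=[P2,P3,P4,P5] Q1=[P1] Q2=[]
t=3-6: P2@Q0 runs 3, rem=6, quantum used, demote→Q1. Q0=[P3,P4,P5] Q1=[P1,P2] Q2=[]
t=6-9: P3@Q0 runs 3, rem=12, quantum used, demote→Q1. Q0=[P4,P5] Q1=[P1,P2,P3] Q2=[]
t=9-12: P4@Q0 runs 3, rem=10, quantum used, demote→Q1. Q0=[P5] Q1=[P1,P2,P3,P4] Q2=[]
t=12-13: P5@Q0 runs 1, rem=7, I/O yield, promote→Q0. Q0=[P5] Q1=[P1,P2,P3,P4] Q2=[]
t=13-14: P5@Q0 runs 1, rem=6, I/O yield, promote→Q0. Q0=[P5] Q1=[P1,P2,P3,P4] Q2=[]
t=14-15: P5@Q0 runs 1, rem=5, I/O yield, promote→Q0. Q0=[P5] Q1=[P1,P2,P3,P4] Q2=[]
t=15-16: P5@Q0 runs 1, rem=4, I/O yield, promote→Q0. Q0=[P5] Q1=[P1,P2,P3,P4] Q2=[]
t=16-17: P5@Q0 runs 1, rem=3, I/O yield, promote→Q0. Q0=[P5] Q1=[P1,P2,P3,P4] Q2=[]
t=17-18: P5@Q0 runs 1, rem=2, I/O yield, promote→Q0. Q0=[P5] Q1=[P1,P2,P3,P4] Q2=[]
t=18-19: P5@Q0 runs 1, rem=1, I/O yield, promote→Q0. Q0=[P5] Q1=[P1,P2,P3,P4] Q2=[]
t=19-20: P5@Q0 runs 1, rem=0, completes. Q0=[] Q1=[P1,P2,P3,P4] Q2=[]
t=20-24: P1@Q1 runs 4, rem=6, quantum used, demote→Q2. Q0=[] Q1=[P2,P3,P4] Q2=[P1]
t=24-28: P2@Q1 runs 4, rem=2, quantum used, demote→Q2. Q0=[] Q1=[P3,P4] Q2=[P1,P2]
t=28-32: P3@Q1 runs 4, rem=8, quantum used, demote→Q2. Q0=[] Q1=[P4] Q2=[P1,P2,P3]
t=32-36: P4@Q1 runs 4, rem=6, quantum used, demote→Q2. Q0=[] Q1=[] Q2=[P1,P2,P3,P4]
t=36-42: P1@Q2 runs 6, rem=0, completes. Q0=[] Q1=[] Q2=[P2,P3,P4]
t=42-44: P2@Q2 runs 2, rem=0, completes. Q0=[] Q1=[] Q2=[P3,P4]
t=44-52: P3@Q2 runs 8, rem=0, completes. Q0=[] Q1=[] Q2=[P4]
t=52-58: P4@Q2 runs 6, rem=0, completes. Q0=[] Q1=[] Q2=[]

Answer: 0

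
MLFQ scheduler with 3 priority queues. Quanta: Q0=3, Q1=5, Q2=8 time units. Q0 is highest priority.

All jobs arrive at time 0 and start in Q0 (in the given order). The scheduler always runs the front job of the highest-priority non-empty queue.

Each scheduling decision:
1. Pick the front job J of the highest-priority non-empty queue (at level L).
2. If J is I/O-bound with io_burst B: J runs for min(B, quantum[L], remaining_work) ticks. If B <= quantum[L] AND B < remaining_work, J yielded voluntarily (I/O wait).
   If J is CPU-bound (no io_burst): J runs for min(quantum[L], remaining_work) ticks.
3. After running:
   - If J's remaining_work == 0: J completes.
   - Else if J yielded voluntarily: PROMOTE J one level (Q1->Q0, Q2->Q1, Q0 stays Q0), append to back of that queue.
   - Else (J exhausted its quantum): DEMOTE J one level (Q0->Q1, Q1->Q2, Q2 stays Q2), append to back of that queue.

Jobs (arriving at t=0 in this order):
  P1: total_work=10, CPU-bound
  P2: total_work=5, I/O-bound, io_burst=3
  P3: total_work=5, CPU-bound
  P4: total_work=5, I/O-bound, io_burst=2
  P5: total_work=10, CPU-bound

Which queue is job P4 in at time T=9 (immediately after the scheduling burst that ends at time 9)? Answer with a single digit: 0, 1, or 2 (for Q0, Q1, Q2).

Answer: 0

Derivation:
t=0-3: P1@Q0 runs 3, rem=7, quantum used, demote→Q1. Q0=[P2,P3,P4,P5] Q1=[P1] Q2=[]
t=3-6: P2@Q0 runs 3, rem=2, I/O yield, promote→Q0. Q0=[P3,P4,P5,P2] Q1=[P1] Q2=[]
t=6-9: P3@Q0 runs 3, rem=2, quantum used, demote→Q1. Q0=[P4,P5,P2] Q1=[P1,P3] Q2=[]
t=9-11: P4@Q0 runs 2, rem=3, I/O yield, promote→Q0. Q0=[P5,P2,P4] Q1=[P1,P3] Q2=[]
t=11-14: P5@Q0 runs 3, rem=7, quantum used, demote→Q1. Q0=[P2,P4] Q1=[P1,P3,P5] Q2=[]
t=14-16: P2@Q0 runs 2, rem=0, completes. Q0=[P4] Q1=[P1,P3,P5] Q2=[]
t=16-18: P4@Q0 runs 2, rem=1, I/O yield, promote→Q0. Q0=[P4] Q1=[P1,P3,P5] Q2=[]
t=18-19: P4@Q0 runs 1, rem=0, completes. Q0=[] Q1=[P1,P3,P5] Q2=[]
t=19-24: P1@Q1 runs 5, rem=2, quantum used, demote→Q2. Q0=[] Q1=[P3,P5] Q2=[P1]
t=24-26: P3@Q1 runs 2, rem=0, completes. Q0=[] Q1=[P5] Q2=[P1]
t=26-31: P5@Q1 runs 5, rem=2, quantum used, demote→Q2. Q0=[] Q1=[] Q2=[P1,P5]
t=31-33: P1@Q2 runs 2, rem=0, completes. Q0=[] Q1=[] Q2=[P5]
t=33-35: P5@Q2 runs 2, rem=0, completes. Q0=[] Q1=[] Q2=[]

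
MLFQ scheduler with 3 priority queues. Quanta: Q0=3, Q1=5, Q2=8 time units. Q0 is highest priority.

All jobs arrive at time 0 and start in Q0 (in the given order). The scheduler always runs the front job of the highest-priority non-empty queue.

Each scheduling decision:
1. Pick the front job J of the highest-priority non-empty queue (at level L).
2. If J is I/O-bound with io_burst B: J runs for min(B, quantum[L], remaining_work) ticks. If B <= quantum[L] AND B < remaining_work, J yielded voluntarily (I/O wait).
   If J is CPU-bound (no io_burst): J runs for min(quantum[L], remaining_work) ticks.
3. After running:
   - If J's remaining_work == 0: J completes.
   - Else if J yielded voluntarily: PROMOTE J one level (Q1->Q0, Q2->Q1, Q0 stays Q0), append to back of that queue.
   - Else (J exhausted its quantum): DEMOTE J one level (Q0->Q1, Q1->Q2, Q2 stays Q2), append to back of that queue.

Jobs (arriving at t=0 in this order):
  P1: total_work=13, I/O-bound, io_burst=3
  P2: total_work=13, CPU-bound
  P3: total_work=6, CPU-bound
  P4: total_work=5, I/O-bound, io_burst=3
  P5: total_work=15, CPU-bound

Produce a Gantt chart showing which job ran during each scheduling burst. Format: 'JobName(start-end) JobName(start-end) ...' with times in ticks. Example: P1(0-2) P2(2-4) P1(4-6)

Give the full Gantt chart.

t=0-3: P1@Q0 runs 3, rem=10, I/O yield, promote→Q0. Q0=[P2,P3,P4,P5,P1] Q1=[] Q2=[]
t=3-6: P2@Q0 runs 3, rem=10, quantum used, demote→Q1. Q0=[P3,P4,P5,P1] Q1=[P2] Q2=[]
t=6-9: P3@Q0 runs 3, rem=3, quantum used, demote→Q1. Q0=[P4,P5,P1] Q1=[P2,P3] Q2=[]
t=9-12: P4@Q0 runs 3, rem=2, I/O yield, promote→Q0. Q0=[P5,P1,P4] Q1=[P2,P3] Q2=[]
t=12-15: P5@Q0 runs 3, rem=12, quantum used, demote→Q1. Q0=[P1,P4] Q1=[P2,P3,P5] Q2=[]
t=15-18: P1@Q0 runs 3, rem=7, I/O yield, promote→Q0. Q0=[P4,P1] Q1=[P2,P3,P5] Q2=[]
t=18-20: P4@Q0 runs 2, rem=0, completes. Q0=[P1] Q1=[P2,P3,P5] Q2=[]
t=20-23: P1@Q0 runs 3, rem=4, I/O yield, promote→Q0. Q0=[P1] Q1=[P2,P3,P5] Q2=[]
t=23-26: P1@Q0 runs 3, rem=1, I/O yield, promote→Q0. Q0=[P1] Q1=[P2,P3,P5] Q2=[]
t=26-27: P1@Q0 runs 1, rem=0, completes. Q0=[] Q1=[P2,P3,P5] Q2=[]
t=27-32: P2@Q1 runs 5, rem=5, quantum used, demote→Q2. Q0=[] Q1=[P3,P5] Q2=[P2]
t=32-35: P3@Q1 runs 3, rem=0, completes. Q0=[] Q1=[P5] Q2=[P2]
t=35-40: P5@Q1 runs 5, rem=7, quantum used, demote→Q2. Q0=[] Q1=[] Q2=[P2,P5]
t=40-45: P2@Q2 runs 5, rem=0, completes. Q0=[] Q1=[] Q2=[P5]
t=45-52: P5@Q2 runs 7, rem=0, completes. Q0=[] Q1=[] Q2=[]

Answer: P1(0-3) P2(3-6) P3(6-9) P4(9-12) P5(12-15) P1(15-18) P4(18-20) P1(20-23) P1(23-26) P1(26-27) P2(27-32) P3(32-35) P5(35-40) P2(40-45) P5(45-52)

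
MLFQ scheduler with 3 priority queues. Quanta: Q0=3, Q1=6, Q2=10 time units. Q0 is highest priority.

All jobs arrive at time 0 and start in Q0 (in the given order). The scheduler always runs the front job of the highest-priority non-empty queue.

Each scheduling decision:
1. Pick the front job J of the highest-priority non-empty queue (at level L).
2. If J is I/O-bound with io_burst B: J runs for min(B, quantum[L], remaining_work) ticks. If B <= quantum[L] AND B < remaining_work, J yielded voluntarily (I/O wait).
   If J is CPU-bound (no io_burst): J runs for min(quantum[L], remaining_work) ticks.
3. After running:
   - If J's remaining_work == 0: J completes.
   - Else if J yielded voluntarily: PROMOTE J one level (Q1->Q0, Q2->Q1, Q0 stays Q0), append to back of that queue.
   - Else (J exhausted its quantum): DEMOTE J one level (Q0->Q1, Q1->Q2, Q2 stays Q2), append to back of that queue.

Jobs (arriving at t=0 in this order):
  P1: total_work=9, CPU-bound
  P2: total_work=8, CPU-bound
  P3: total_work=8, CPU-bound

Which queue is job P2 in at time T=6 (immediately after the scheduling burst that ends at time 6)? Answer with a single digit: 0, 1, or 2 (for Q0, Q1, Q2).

Answer: 1

Derivation:
t=0-3: P1@Q0 runs 3, rem=6, quantum used, demote→Q1. Q0=[P2,P3] Q1=[P1] Q2=[]
t=3-6: P2@Q0 runs 3, rem=5, quantum used, demote→Q1. Q0=[P3] Q1=[P1,P2] Q2=[]
t=6-9: P3@Q0 runs 3, rem=5, quantum used, demote→Q1. Q0=[] Q1=[P1,P2,P3] Q2=[]
t=9-15: P1@Q1 runs 6, rem=0, completes. Q0=[] Q1=[P2,P3] Q2=[]
t=15-20: P2@Q1 runs 5, rem=0, completes. Q0=[] Q1=[P3] Q2=[]
t=20-25: P3@Q1 runs 5, rem=0, completes. Q0=[] Q1=[] Q2=[]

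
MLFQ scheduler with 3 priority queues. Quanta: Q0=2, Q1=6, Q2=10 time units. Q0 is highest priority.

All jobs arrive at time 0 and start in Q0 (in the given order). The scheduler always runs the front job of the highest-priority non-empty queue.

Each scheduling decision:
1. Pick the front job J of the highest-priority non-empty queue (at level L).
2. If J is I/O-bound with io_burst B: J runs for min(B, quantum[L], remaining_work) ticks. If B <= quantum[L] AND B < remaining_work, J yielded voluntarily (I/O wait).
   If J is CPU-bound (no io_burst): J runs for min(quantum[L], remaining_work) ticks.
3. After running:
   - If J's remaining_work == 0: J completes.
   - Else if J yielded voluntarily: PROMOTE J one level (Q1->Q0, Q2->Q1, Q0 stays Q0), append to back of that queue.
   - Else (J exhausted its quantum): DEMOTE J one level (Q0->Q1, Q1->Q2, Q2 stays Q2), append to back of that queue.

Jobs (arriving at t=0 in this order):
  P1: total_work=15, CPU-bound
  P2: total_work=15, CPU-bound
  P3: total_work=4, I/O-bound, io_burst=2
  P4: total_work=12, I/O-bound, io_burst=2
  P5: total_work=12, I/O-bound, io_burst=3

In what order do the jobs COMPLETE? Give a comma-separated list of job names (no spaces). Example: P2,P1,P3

Answer: P3,P4,P5,P1,P2

Derivation:
t=0-2: P1@Q0 runs 2, rem=13, quantum used, demote→Q1. Q0=[P2,P3,P4,P5] Q1=[P1] Q2=[]
t=2-4: P2@Q0 runs 2, rem=13, quantum used, demote→Q1. Q0=[P3,P4,P5] Q1=[P1,P2] Q2=[]
t=4-6: P3@Q0 runs 2, rem=2, I/O yield, promote→Q0. Q0=[P4,P5,P3] Q1=[P1,P2] Q2=[]
t=6-8: P4@Q0 runs 2, rem=10, I/O yield, promote→Q0. Q0=[P5,P3,P4] Q1=[P1,P2] Q2=[]
t=8-10: P5@Q0 runs 2, rem=10, quantum used, demote→Q1. Q0=[P3,P4] Q1=[P1,P2,P5] Q2=[]
t=10-12: P3@Q0 runs 2, rem=0, completes. Q0=[P4] Q1=[P1,P2,P5] Q2=[]
t=12-14: P4@Q0 runs 2, rem=8, I/O yield, promote→Q0. Q0=[P4] Q1=[P1,P2,P5] Q2=[]
t=14-16: P4@Q0 runs 2, rem=6, I/O yield, promote→Q0. Q0=[P4] Q1=[P1,P2,P5] Q2=[]
t=16-18: P4@Q0 runs 2, rem=4, I/O yield, promote→Q0. Q0=[P4] Q1=[P1,P2,P5] Q2=[]
t=18-20: P4@Q0 runs 2, rem=2, I/O yield, promote→Q0. Q0=[P4] Q1=[P1,P2,P5] Q2=[]
t=20-22: P4@Q0 runs 2, rem=0, completes. Q0=[] Q1=[P1,P2,P5] Q2=[]
t=22-28: P1@Q1 runs 6, rem=7, quantum used, demote→Q2. Q0=[] Q1=[P2,P5] Q2=[P1]
t=28-34: P2@Q1 runs 6, rem=7, quantum used, demote→Q2. Q0=[] Q1=[P5] Q2=[P1,P2]
t=34-37: P5@Q1 runs 3, rem=7, I/O yield, promote→Q0. Q0=[P5] Q1=[] Q2=[P1,P2]
t=37-39: P5@Q0 runs 2, rem=5, quantum used, demote→Q1. Q0=[] Q1=[P5] Q2=[P1,P2]
t=39-42: P5@Q1 runs 3, rem=2, I/O yield, promote→Q0. Q0=[P5] Q1=[] Q2=[P1,P2]
t=42-44: P5@Q0 runs 2, rem=0, completes. Q0=[] Q1=[] Q2=[P1,P2]
t=44-51: P1@Q2 runs 7, rem=0, completes. Q0=[] Q1=[] Q2=[P2]
t=51-58: P2@Q2 runs 7, rem=0, completes. Q0=[] Q1=[] Q2=[]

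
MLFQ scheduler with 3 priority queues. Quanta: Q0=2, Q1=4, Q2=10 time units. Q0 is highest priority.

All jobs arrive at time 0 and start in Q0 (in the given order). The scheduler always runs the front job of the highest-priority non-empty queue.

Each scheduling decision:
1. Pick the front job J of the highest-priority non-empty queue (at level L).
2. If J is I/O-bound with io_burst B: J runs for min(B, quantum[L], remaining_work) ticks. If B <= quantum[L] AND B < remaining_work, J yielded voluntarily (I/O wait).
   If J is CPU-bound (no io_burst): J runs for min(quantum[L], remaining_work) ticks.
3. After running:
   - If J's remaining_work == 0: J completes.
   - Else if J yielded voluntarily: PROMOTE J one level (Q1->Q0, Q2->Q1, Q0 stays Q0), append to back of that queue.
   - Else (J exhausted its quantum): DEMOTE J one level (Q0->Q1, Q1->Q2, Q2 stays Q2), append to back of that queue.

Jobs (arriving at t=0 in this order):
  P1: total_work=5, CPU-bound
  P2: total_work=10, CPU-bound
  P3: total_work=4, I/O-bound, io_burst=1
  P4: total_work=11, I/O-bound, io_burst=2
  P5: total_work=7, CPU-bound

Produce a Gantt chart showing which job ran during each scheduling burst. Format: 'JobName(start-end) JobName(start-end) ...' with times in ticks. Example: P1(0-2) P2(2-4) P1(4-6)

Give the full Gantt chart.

t=0-2: P1@Q0 runs 2, rem=3, quantum used, demote→Q1. Q0=[P2,P3,P4,P5] Q1=[P1] Q2=[]
t=2-4: P2@Q0 runs 2, rem=8, quantum used, demote→Q1. Q0=[P3,P4,P5] Q1=[P1,P2] Q2=[]
t=4-5: P3@Q0 runs 1, rem=3, I/O yield, promote→Q0. Q0=[P4,P5,P3] Q1=[P1,P2] Q2=[]
t=5-7: P4@Q0 runs 2, rem=9, I/O yield, promote→Q0. Q0=[P5,P3,P4] Q1=[P1,P2] Q2=[]
t=7-9: P5@Q0 runs 2, rem=5, quantum used, demote→Q1. Q0=[P3,P4] Q1=[P1,P2,P5] Q2=[]
t=9-10: P3@Q0 runs 1, rem=2, I/O yield, promote→Q0. Q0=[P4,P3] Q1=[P1,P2,P5] Q2=[]
t=10-12: P4@Q0 runs 2, rem=7, I/O yield, promote→Q0. Q0=[P3,P4] Q1=[P1,P2,P5] Q2=[]
t=12-13: P3@Q0 runs 1, rem=1, I/O yield, promote→Q0. Q0=[P4,P3] Q1=[P1,P2,P5] Q2=[]
t=13-15: P4@Q0 runs 2, rem=5, I/O yield, promote→Q0. Q0=[P3,P4] Q1=[P1,P2,P5] Q2=[]
t=15-16: P3@Q0 runs 1, rem=0, completes. Q0=[P4] Q1=[P1,P2,P5] Q2=[]
t=16-18: P4@Q0 runs 2, rem=3, I/O yield, promote→Q0. Q0=[P4] Q1=[P1,P2,P5] Q2=[]
t=18-20: P4@Q0 runs 2, rem=1, I/O yield, promote→Q0. Q0=[P4] Q1=[P1,P2,P5] Q2=[]
t=20-21: P4@Q0 runs 1, rem=0, completes. Q0=[] Q1=[P1,P2,P5] Q2=[]
t=21-24: P1@Q1 runs 3, rem=0, completes. Q0=[] Q1=[P2,P5] Q2=[]
t=24-28: P2@Q1 runs 4, rem=4, quantum used, demote→Q2. Q0=[] Q1=[P5] Q2=[P2]
t=28-32: P5@Q1 runs 4, rem=1, quantum used, demote→Q2. Q0=[] Q1=[] Q2=[P2,P5]
t=32-36: P2@Q2 runs 4, rem=0, completes. Q0=[] Q1=[] Q2=[P5]
t=36-37: P5@Q2 runs 1, rem=0, completes. Q0=[] Q1=[] Q2=[]

Answer: P1(0-2) P2(2-4) P3(4-5) P4(5-7) P5(7-9) P3(9-10) P4(10-12) P3(12-13) P4(13-15) P3(15-16) P4(16-18) P4(18-20) P4(20-21) P1(21-24) P2(24-28) P5(28-32) P2(32-36) P5(36-37)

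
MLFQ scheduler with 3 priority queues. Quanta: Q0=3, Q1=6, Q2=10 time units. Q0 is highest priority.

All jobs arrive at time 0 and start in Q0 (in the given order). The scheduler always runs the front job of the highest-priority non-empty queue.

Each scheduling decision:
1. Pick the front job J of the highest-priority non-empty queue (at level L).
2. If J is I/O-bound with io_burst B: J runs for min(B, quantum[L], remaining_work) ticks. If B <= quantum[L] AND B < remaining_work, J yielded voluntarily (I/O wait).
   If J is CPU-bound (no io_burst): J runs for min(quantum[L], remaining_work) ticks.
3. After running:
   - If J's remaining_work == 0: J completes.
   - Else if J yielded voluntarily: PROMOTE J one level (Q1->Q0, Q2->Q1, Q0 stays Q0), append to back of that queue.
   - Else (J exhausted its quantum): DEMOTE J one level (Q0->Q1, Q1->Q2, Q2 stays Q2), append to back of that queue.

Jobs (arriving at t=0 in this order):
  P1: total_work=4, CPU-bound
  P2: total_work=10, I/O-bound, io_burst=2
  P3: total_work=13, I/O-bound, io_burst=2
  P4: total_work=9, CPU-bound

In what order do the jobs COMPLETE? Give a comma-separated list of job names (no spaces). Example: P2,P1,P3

Answer: P2,P3,P1,P4

Derivation:
t=0-3: P1@Q0 runs 3, rem=1, quantum used, demote→Q1. Q0=[P2,P3,P4] Q1=[P1] Q2=[]
t=3-5: P2@Q0 runs 2, rem=8, I/O yield, promote→Q0. Q0=[P3,P4,P2] Q1=[P1] Q2=[]
t=5-7: P3@Q0 runs 2, rem=11, I/O yield, promote→Q0. Q0=[P4,P2,P3] Q1=[P1] Q2=[]
t=7-10: P4@Q0 runs 3, rem=6, quantum used, demote→Q1. Q0=[P2,P3] Q1=[P1,P4] Q2=[]
t=10-12: P2@Q0 runs 2, rem=6, I/O yield, promote→Q0. Q0=[P3,P2] Q1=[P1,P4] Q2=[]
t=12-14: P3@Q0 runs 2, rem=9, I/O yield, promote→Q0. Q0=[P2,P3] Q1=[P1,P4] Q2=[]
t=14-16: P2@Q0 runs 2, rem=4, I/O yield, promote→Q0. Q0=[P3,P2] Q1=[P1,P4] Q2=[]
t=16-18: P3@Q0 runs 2, rem=7, I/O yield, promote→Q0. Q0=[P2,P3] Q1=[P1,P4] Q2=[]
t=18-20: P2@Q0 runs 2, rem=2, I/O yield, promote→Q0. Q0=[P3,P2] Q1=[P1,P4] Q2=[]
t=20-22: P3@Q0 runs 2, rem=5, I/O yield, promote→Q0. Q0=[P2,P3] Q1=[P1,P4] Q2=[]
t=22-24: P2@Q0 runs 2, rem=0, completes. Q0=[P3] Q1=[P1,P4] Q2=[]
t=24-26: P3@Q0 runs 2, rem=3, I/O yield, promote→Q0. Q0=[P3] Q1=[P1,P4] Q2=[]
t=26-28: P3@Q0 runs 2, rem=1, I/O yield, promote→Q0. Q0=[P3] Q1=[P1,P4] Q2=[]
t=28-29: P3@Q0 runs 1, rem=0, completes. Q0=[] Q1=[P1,P4] Q2=[]
t=29-30: P1@Q1 runs 1, rem=0, completes. Q0=[] Q1=[P4] Q2=[]
t=30-36: P4@Q1 runs 6, rem=0, completes. Q0=[] Q1=[] Q2=[]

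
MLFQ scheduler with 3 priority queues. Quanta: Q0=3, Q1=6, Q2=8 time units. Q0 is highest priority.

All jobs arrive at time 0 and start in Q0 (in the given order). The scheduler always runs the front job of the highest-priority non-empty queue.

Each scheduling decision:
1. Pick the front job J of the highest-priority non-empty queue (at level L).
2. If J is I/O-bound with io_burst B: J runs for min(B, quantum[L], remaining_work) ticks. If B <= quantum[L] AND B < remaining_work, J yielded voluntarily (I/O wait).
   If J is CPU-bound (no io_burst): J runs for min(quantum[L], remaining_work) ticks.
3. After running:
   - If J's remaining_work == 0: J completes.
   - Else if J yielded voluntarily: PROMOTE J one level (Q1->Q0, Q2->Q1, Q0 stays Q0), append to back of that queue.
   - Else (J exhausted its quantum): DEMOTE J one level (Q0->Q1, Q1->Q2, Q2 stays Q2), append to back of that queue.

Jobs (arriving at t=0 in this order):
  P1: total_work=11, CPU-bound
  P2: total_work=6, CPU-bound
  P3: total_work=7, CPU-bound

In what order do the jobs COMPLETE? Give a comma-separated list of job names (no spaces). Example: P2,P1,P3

Answer: P2,P3,P1

Derivation:
t=0-3: P1@Q0 runs 3, rem=8, quantum used, demote→Q1. Q0=[P2,P3] Q1=[P1] Q2=[]
t=3-6: P2@Q0 runs 3, rem=3, quantum used, demote→Q1. Q0=[P3] Q1=[P1,P2] Q2=[]
t=6-9: P3@Q0 runs 3, rem=4, quantum used, demote→Q1. Q0=[] Q1=[P1,P2,P3] Q2=[]
t=9-15: P1@Q1 runs 6, rem=2, quantum used, demote→Q2. Q0=[] Q1=[P2,P3] Q2=[P1]
t=15-18: P2@Q1 runs 3, rem=0, completes. Q0=[] Q1=[P3] Q2=[P1]
t=18-22: P3@Q1 runs 4, rem=0, completes. Q0=[] Q1=[] Q2=[P1]
t=22-24: P1@Q2 runs 2, rem=0, completes. Q0=[] Q1=[] Q2=[]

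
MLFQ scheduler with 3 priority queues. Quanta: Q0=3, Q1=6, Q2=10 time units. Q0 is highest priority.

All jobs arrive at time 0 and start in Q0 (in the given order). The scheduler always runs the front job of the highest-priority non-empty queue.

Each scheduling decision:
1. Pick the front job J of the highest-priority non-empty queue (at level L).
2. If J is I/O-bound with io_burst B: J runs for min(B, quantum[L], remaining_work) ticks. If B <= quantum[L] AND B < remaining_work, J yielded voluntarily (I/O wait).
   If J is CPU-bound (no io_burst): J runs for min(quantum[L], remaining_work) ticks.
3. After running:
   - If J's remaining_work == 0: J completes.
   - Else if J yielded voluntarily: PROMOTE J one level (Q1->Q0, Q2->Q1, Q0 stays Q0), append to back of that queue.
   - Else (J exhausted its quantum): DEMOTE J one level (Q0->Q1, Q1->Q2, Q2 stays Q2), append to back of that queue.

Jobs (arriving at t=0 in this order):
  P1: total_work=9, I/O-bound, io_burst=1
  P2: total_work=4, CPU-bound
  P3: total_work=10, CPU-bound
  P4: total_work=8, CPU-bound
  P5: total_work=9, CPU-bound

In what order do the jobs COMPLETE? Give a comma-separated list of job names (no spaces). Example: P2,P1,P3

Answer: P1,P2,P4,P5,P3

Derivation:
t=0-1: P1@Q0 runs 1, rem=8, I/O yield, promote→Q0. Q0=[P2,P3,P4,P5,P1] Q1=[] Q2=[]
t=1-4: P2@Q0 runs 3, rem=1, quantum used, demote→Q1. Q0=[P3,P4,P5,P1] Q1=[P2] Q2=[]
t=4-7: P3@Q0 runs 3, rem=7, quantum used, demote→Q1. Q0=[P4,P5,P1] Q1=[P2,P3] Q2=[]
t=7-10: P4@Q0 runs 3, rem=5, quantum used, demote→Q1. Q0=[P5,P1] Q1=[P2,P3,P4] Q2=[]
t=10-13: P5@Q0 runs 3, rem=6, quantum used, demote→Q1. Q0=[P1] Q1=[P2,P3,P4,P5] Q2=[]
t=13-14: P1@Q0 runs 1, rem=7, I/O yield, promote→Q0. Q0=[P1] Q1=[P2,P3,P4,P5] Q2=[]
t=14-15: P1@Q0 runs 1, rem=6, I/O yield, promote→Q0. Q0=[P1] Q1=[P2,P3,P4,P5] Q2=[]
t=15-16: P1@Q0 runs 1, rem=5, I/O yield, promote→Q0. Q0=[P1] Q1=[P2,P3,P4,P5] Q2=[]
t=16-17: P1@Q0 runs 1, rem=4, I/O yield, promote→Q0. Q0=[P1] Q1=[P2,P3,P4,P5] Q2=[]
t=17-18: P1@Q0 runs 1, rem=3, I/O yield, promote→Q0. Q0=[P1] Q1=[P2,P3,P4,P5] Q2=[]
t=18-19: P1@Q0 runs 1, rem=2, I/O yield, promote→Q0. Q0=[P1] Q1=[P2,P3,P4,P5] Q2=[]
t=19-20: P1@Q0 runs 1, rem=1, I/O yield, promote→Q0. Q0=[P1] Q1=[P2,P3,P4,P5] Q2=[]
t=20-21: P1@Q0 runs 1, rem=0, completes. Q0=[] Q1=[P2,P3,P4,P5] Q2=[]
t=21-22: P2@Q1 runs 1, rem=0, completes. Q0=[] Q1=[P3,P4,P5] Q2=[]
t=22-28: P3@Q1 runs 6, rem=1, quantum used, demote→Q2. Q0=[] Q1=[P4,P5] Q2=[P3]
t=28-33: P4@Q1 runs 5, rem=0, completes. Q0=[] Q1=[P5] Q2=[P3]
t=33-39: P5@Q1 runs 6, rem=0, completes. Q0=[] Q1=[] Q2=[P3]
t=39-40: P3@Q2 runs 1, rem=0, completes. Q0=[] Q1=[] Q2=[]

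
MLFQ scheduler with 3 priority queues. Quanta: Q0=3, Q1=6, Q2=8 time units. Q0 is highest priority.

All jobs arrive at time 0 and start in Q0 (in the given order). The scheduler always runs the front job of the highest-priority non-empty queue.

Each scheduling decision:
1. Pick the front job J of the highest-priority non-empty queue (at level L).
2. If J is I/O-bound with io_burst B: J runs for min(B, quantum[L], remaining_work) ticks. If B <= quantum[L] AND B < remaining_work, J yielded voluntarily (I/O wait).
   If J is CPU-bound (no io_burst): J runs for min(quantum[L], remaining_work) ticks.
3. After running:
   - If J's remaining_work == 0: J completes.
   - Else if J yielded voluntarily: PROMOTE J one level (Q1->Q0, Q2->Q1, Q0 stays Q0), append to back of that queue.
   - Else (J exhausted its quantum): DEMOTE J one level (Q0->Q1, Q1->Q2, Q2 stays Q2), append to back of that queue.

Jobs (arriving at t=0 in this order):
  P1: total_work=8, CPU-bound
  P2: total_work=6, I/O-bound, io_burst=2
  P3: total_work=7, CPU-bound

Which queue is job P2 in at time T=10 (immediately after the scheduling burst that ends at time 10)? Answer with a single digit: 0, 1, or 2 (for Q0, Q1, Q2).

t=0-3: P1@Q0 runs 3, rem=5, quantum used, demote→Q1. Q0=[P2,P3] Q1=[P1] Q2=[]
t=3-5: P2@Q0 runs 2, rem=4, I/O yield, promote→Q0. Q0=[P3,P2] Q1=[P1] Q2=[]
t=5-8: P3@Q0 runs 3, rem=4, quantum used, demote→Q1. Q0=[P2] Q1=[P1,P3] Q2=[]
t=8-10: P2@Q0 runs 2, rem=2, I/O yield, promote→Q0. Q0=[P2] Q1=[P1,P3] Q2=[]
t=10-12: P2@Q0 runs 2, rem=0, completes. Q0=[] Q1=[P1,P3] Q2=[]
t=12-17: P1@Q1 runs 5, rem=0, completes. Q0=[] Q1=[P3] Q2=[]
t=17-21: P3@Q1 runs 4, rem=0, completes. Q0=[] Q1=[] Q2=[]

Answer: 0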